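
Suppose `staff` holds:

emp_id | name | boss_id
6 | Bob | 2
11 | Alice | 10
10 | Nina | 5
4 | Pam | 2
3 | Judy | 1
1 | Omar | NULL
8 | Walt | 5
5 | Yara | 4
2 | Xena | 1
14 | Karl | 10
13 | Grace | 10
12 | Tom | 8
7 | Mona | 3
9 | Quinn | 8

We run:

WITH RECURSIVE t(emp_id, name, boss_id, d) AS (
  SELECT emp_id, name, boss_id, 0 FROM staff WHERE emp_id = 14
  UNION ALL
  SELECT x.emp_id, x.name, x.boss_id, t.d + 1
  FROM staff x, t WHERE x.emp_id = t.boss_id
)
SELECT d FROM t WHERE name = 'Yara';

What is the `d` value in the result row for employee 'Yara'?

Base: emp_id=14 (Karl), boss_id=10, d 0.
Iteration 1: join on emp_id=10 -> Nina (id 10, boss_id=5, d 1).
Iteration 2: join on emp_id=5 -> Yara (id 5, boss_id=4, d 2).
Iteration 3: join on emp_id=4 -> Pam (id 4, boss_id=2, d 3).
Iteration 4: join on emp_id=2 -> Xena (id 2, boss_id=1, d 4).
Iteration 5: join on emp_id=1 -> Omar (id 1, boss_id=NULL, d 5).
Iteration 6: boss_id is NULL; no match; recursion stops.

2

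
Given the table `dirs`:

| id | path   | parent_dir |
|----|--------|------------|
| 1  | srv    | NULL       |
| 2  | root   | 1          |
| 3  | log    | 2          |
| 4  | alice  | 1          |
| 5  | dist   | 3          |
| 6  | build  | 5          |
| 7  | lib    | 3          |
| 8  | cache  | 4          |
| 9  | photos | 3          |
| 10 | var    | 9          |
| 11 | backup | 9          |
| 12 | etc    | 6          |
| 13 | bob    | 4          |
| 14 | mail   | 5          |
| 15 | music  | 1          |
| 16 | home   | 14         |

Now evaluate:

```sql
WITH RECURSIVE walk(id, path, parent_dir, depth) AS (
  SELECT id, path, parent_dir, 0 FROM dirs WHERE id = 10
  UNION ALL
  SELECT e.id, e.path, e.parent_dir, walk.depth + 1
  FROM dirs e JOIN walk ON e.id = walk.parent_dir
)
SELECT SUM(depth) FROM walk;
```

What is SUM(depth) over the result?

Base: id=10 (var), parent_dir=9, depth 0.
Iteration 1: join on id=9 -> photos (id 9, parent_dir=3, depth 1).
Iteration 2: join on id=3 -> log (id 3, parent_dir=2, depth 2).
Iteration 3: join on id=2 -> root (id 2, parent_dir=1, depth 3).
Iteration 4: join on id=1 -> srv (id 1, parent_dir=NULL, depth 4).
Iteration 5: parent_dir is NULL; no match; recursion stops.
SUM(depth) = 0 + 1 + 2 + 3 + 4 = 10.

10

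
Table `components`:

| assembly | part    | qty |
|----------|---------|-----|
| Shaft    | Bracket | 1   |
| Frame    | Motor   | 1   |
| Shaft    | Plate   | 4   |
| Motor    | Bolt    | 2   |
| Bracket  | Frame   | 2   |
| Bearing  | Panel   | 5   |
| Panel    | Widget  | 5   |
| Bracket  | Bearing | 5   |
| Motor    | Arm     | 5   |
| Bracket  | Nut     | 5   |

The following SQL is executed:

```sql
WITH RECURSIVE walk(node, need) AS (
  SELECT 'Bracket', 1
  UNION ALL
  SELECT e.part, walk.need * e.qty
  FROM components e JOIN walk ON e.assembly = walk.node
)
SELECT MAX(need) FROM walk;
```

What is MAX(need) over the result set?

125

Base: (Bracket, need=1).
Iteration 1: components of {Bracket} -> Bearing = 1*5 = 5, Frame = 1*2 = 2, Nut = 1*5 = 5.
Iteration 2: components of {Bearing,Frame,Nut} -> Motor = 2*1 = 2, Panel = 5*5 = 25.
Iteration 3: components of {Motor,Panel} -> Arm = 2*5 = 10, Bolt = 2*2 = 4, Widget = 25*5 = 125.
Iteration 4: no further components; recursion stops.
need values: 1, 5, 5, 2, 25, 2, 125, 10, 4; the maximum is 125.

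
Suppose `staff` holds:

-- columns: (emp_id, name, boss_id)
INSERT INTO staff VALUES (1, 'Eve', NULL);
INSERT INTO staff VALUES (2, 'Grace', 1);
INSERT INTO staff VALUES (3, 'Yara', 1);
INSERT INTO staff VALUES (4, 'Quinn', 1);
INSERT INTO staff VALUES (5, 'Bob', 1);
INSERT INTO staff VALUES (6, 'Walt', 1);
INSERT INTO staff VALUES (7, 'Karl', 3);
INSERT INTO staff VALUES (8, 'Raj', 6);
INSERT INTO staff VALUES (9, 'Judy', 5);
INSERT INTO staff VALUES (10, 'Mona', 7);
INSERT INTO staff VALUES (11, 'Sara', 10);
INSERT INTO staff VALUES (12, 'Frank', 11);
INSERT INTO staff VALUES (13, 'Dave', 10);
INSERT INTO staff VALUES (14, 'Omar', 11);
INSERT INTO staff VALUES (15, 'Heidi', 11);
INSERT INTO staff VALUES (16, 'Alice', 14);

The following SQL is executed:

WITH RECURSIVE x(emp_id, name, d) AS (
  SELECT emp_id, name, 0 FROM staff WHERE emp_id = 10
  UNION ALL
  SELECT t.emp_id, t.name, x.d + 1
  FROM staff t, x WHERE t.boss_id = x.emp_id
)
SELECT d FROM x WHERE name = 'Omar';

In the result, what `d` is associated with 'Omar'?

2

Base: emp_id=10 (Mona) at d 0.
Iteration 1: rows with boss_id in {10} -> Sara (id 11, d 1), Dave (id 13, d 1).
Iteration 2: rows with boss_id in {11,13} -> Frank (id 12, d 2), Omar (id 14, d 2), Heidi (id 15, d 2).
Iteration 3: rows with boss_id in {12,14,15} -> Alice (id 16, d 3).
Iteration 4: no rows with boss_id in {16}; recursion stops.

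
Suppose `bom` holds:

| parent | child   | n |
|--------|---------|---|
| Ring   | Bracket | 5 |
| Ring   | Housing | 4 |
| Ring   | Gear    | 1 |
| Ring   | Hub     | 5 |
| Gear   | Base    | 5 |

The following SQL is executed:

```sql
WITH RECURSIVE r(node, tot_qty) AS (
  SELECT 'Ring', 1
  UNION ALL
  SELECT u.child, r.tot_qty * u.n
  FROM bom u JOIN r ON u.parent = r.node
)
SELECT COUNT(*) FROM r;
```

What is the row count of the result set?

Base: (Ring, tot_qty=1).
Iteration 1: components of {Ring} -> Bracket = 1*5 = 5, Gear = 1*1 = 1, Housing = 1*4 = 4, Hub = 1*5 = 5.
Iteration 2: components of {Bracket,Gear,Housing,Hub} -> Base = 1*5 = 5.
Iteration 3: no further components; recursion stops.
Total rows emitted: 6.

6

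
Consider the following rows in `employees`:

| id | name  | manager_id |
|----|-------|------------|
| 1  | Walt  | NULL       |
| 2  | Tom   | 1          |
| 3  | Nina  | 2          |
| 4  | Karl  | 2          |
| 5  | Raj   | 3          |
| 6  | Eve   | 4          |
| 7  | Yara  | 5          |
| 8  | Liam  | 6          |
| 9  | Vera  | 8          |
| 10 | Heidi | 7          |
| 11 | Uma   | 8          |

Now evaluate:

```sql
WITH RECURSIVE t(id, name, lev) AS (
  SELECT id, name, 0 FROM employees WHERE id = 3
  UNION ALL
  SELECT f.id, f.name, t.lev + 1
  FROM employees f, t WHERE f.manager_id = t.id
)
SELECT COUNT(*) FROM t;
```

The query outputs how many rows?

Base: id=3 (Nina) at lev 0.
Iteration 1: rows with manager_id in {3} -> Raj (id 5, lev 1).
Iteration 2: rows with manager_id in {5} -> Yara (id 7, lev 2).
Iteration 3: rows with manager_id in {7} -> Heidi (id 10, lev 3).
Iteration 4: no rows with manager_id in {10}; recursion stops.
Total rows emitted: 4.

4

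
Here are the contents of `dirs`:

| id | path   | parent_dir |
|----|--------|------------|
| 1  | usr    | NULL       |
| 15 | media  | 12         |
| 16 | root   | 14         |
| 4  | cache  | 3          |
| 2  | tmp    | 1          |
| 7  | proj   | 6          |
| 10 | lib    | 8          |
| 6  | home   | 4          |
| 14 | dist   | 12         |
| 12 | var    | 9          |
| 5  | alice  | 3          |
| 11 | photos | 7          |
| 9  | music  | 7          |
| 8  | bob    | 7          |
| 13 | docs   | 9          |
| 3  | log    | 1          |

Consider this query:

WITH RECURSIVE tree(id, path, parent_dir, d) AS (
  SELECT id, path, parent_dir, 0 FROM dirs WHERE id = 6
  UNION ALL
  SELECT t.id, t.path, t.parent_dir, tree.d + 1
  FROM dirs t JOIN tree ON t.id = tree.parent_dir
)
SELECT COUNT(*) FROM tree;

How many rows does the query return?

Base: id=6 (home), parent_dir=4, d 0.
Iteration 1: join on id=4 -> cache (id 4, parent_dir=3, d 1).
Iteration 2: join on id=3 -> log (id 3, parent_dir=1, d 2).
Iteration 3: join on id=1 -> usr (id 1, parent_dir=NULL, d 3).
Iteration 4: parent_dir is NULL; no match; recursion stops.
Total rows emitted: 4.

4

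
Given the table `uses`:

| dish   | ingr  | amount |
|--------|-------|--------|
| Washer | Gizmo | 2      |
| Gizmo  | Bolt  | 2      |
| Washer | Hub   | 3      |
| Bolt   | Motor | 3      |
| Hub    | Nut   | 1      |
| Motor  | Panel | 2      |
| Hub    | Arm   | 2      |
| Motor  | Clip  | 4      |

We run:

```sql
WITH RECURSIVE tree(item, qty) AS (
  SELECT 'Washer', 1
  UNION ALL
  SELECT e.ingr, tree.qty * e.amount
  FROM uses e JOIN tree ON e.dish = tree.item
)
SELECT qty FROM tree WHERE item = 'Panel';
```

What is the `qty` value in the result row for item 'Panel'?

24

Base: (Washer, qty=1).
Iteration 1: components of {Washer} -> Gizmo = 1*2 = 2, Hub = 1*3 = 3.
Iteration 2: components of {Gizmo,Hub} -> Arm = 3*2 = 6, Bolt = 2*2 = 4, Nut = 3*1 = 3.
Iteration 3: components of {Arm,Bolt,Nut} -> Motor = 4*3 = 12.
Iteration 4: components of {Motor} -> Clip = 12*4 = 48, Panel = 12*2 = 24.
Iteration 5: no further components; recursion stops.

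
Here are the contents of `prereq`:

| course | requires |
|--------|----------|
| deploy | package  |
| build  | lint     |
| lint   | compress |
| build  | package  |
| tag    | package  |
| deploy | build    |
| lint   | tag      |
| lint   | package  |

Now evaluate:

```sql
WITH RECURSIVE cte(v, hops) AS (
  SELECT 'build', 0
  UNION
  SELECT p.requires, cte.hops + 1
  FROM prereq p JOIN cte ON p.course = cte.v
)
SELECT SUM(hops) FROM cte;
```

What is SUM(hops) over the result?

11

Base: (build, hops=0).
Iteration 1: edges from {build} -> (lint, hops=1), (package, hops=1).
Iteration 2: edges from {lint,package} -> (compress, hops=2), (package, hops=2), (tag, hops=2).
Iteration 3: edges from {compress,package,tag} -> (package, hops=3).
Iteration 4: no outgoing edges from {package}; recursion stops.
SUM(hops) = 0 + 1 + 1 + 2 + 2 + 2 + 3 = 11.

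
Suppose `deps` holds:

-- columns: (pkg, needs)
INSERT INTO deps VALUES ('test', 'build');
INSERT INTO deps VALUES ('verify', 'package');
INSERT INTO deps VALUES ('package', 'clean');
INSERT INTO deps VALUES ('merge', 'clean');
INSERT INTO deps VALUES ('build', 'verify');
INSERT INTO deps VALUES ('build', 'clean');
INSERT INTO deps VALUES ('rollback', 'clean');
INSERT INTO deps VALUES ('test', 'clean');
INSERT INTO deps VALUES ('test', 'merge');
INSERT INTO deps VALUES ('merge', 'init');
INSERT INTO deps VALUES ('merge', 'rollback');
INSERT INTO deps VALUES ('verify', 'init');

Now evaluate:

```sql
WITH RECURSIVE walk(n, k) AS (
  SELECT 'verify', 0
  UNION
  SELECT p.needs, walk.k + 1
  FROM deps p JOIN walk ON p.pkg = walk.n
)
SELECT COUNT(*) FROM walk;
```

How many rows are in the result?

4

Base: (verify, k=0).
Iteration 1: edges from {verify} -> (init, k=1), (package, k=1).
Iteration 2: edges from {init,package} -> (clean, k=2).
Iteration 3: no outgoing edges from {clean}; recursion stops.
Total rows emitted: 4.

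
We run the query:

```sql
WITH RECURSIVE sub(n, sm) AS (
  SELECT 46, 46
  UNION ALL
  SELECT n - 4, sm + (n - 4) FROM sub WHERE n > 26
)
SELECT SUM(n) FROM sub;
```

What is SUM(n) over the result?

Base: n=46, sm=46.
Iteration 1: 46 > 26 holds -> n = 46 - 4 = 42, sm = 46 + 42 = 88.
Iteration 2: 42 > 26 holds -> n = 42 - 4 = 38, sm = 88 + 38 = 126.
Iteration 3: 38 > 26 holds -> n = 38 - 4 = 34, sm = 126 + 34 = 160.
Iteration 4: 34 > 26 holds -> n = 34 - 4 = 30, sm = 160 + 30 = 190.
Iteration 5: 30 > 26 holds -> n = 30 - 4 = 26, sm = 190 + 26 = 216.
Iteration 6: 26 > 26 fails; recursion stops.
SUM(n) = 46 + 42 + 38 + 34 + 30 + 26 = 216.

216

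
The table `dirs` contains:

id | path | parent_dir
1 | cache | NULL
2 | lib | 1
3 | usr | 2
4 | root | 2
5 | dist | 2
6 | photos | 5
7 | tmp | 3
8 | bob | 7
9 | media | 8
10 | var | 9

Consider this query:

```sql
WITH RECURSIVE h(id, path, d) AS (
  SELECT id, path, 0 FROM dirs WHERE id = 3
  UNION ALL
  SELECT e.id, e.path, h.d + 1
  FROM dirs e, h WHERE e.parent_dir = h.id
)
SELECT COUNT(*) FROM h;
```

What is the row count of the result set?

5

Base: id=3 (usr) at d 0.
Iteration 1: rows with parent_dir in {3} -> tmp (id 7, d 1).
Iteration 2: rows with parent_dir in {7} -> bob (id 8, d 2).
Iteration 3: rows with parent_dir in {8} -> media (id 9, d 3).
Iteration 4: rows with parent_dir in {9} -> var (id 10, d 4).
Iteration 5: no rows with parent_dir in {10}; recursion stops.
Total rows emitted: 5.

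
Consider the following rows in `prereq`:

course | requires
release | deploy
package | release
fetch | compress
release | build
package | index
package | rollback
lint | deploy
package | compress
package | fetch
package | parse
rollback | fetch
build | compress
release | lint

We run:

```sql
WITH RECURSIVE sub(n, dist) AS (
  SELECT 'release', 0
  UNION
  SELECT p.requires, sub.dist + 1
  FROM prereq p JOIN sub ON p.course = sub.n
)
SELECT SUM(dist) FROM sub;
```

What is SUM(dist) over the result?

7

Base: (release, dist=0).
Iteration 1: edges from {release} -> (build, dist=1), (deploy, dist=1), (lint, dist=1).
Iteration 2: edges from {build,deploy,lint} -> (compress, dist=2), (deploy, dist=2).
Iteration 3: no outgoing edges from {compress,deploy}; recursion stops.
SUM(dist) = 0 + 1 + 1 + 1 + 2 + 2 = 7.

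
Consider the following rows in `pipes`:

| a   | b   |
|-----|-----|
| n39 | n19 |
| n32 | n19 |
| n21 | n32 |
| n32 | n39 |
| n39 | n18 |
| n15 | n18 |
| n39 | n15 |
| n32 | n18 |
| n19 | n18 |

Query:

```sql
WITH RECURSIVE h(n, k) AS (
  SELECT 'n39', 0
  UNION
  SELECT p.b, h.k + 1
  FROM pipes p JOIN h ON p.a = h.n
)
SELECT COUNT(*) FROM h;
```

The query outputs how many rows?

5

Base: (n39, k=0).
Iteration 1: edges from {n39} -> (n15, k=1), (n18, k=1), (n19, k=1).
Iteration 2: edges from {n15,n18,n19} -> (n18, k=2). [UNION drops 1 duplicate row(s)]
Iteration 3: no outgoing edges from {n18}; recursion stops.
Total rows emitted: 5.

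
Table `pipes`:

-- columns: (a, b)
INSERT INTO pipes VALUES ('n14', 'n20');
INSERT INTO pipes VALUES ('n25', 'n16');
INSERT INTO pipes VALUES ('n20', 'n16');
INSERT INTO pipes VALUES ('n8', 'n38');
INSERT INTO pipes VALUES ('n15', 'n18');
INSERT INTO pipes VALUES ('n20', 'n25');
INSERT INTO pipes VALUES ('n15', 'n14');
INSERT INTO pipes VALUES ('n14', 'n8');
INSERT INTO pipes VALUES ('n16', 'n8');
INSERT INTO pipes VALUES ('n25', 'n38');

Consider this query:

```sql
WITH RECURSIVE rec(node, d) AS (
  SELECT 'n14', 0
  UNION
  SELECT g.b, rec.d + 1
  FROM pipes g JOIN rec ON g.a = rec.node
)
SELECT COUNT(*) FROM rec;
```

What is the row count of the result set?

12

Base: (n14, d=0).
Iteration 1: edges from {n14} -> (n20, d=1), (n8, d=1).
Iteration 2: edges from {n20,n8} -> (n16, d=2), (n25, d=2), (n38, d=2).
Iteration 3: edges from {n16,n25,n38} -> (n16, d=3), (n38, d=3), (n8, d=3).
Iteration 4: edges from {n16,n38,n8} -> (n38, d=4), (n8, d=4).
Iteration 5: edges from {n38,n8} -> (n38, d=5).
Iteration 6: no outgoing edges from {n38}; recursion stops.
Total rows emitted: 12.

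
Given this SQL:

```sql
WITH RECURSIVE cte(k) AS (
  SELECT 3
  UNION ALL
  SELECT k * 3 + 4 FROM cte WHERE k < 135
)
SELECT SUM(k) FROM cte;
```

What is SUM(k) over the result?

595

Base: k=3.
Iteration 1: 3 < 135 holds -> k = 3 * 3 + 4 = 13.
Iteration 2: 13 < 135 holds -> k = 13 * 3 + 4 = 43.
Iteration 3: 43 < 135 holds -> k = 43 * 3 + 4 = 133.
Iteration 4: 133 < 135 holds -> k = 133 * 3 + 4 = 403.
Iteration 5: 403 < 135 fails; recursion stops.
SUM(k) = 3 + 13 + 43 + 133 + 403 = 595.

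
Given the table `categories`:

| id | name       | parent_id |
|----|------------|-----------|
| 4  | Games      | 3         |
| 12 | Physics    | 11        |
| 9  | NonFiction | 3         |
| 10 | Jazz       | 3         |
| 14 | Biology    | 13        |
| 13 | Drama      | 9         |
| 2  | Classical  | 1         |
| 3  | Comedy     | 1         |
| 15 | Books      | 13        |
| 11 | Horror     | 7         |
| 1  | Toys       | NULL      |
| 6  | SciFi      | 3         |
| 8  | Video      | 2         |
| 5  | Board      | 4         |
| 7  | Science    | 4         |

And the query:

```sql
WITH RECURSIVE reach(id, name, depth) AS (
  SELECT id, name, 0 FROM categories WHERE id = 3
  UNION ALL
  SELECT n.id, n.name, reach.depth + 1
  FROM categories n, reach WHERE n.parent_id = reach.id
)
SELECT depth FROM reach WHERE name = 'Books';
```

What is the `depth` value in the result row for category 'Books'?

3

Base: id=3 (Comedy) at depth 0.
Iteration 1: rows with parent_id in {3} -> Games (id 4, depth 1), SciFi (id 6, depth 1), NonFiction (id 9, depth 1), Jazz (id 10, depth 1).
Iteration 2: rows with parent_id in {4,6,9,10} -> Board (id 5, depth 2), Science (id 7, depth 2), Drama (id 13, depth 2).
Iteration 3: rows with parent_id in {5,7,13} -> Horror (id 11, depth 3), Biology (id 14, depth 3), Books (id 15, depth 3).
Iteration 4: rows with parent_id in {11,14,15} -> Physics (id 12, depth 4).
Iteration 5: no rows with parent_id in {12}; recursion stops.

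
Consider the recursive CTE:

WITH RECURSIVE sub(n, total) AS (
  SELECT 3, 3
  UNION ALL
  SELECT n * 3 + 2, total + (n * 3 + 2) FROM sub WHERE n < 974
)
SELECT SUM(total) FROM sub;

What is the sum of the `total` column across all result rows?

6516

Base: n=3, total=3.
Iteration 1: 3 < 974 holds -> n = 3 * 3 + 2 = 11, total = 3 + 11 = 14.
Iteration 2: 11 < 974 holds -> n = 11 * 3 + 2 = 35, total = 14 + 35 = 49.
Iteration 3: 35 < 974 holds -> n = 35 * 3 + 2 = 107, total = 49 + 107 = 156.
Iteration 4: 107 < 974 holds -> n = 107 * 3 + 2 = 323, total = 156 + 323 = 479.
Iteration 5: 323 < 974 holds -> n = 323 * 3 + 2 = 971, total = 479 + 971 = 1450.
Iteration 6: 971 < 974 holds -> n = 971 * 3 + 2 = 2915, total = 1450 + 2915 = 4365.
Iteration 7: 2915 < 974 fails; recursion stops.
SUM(total) = 3 + 14 + 49 + 156 + 479 + 1450 + 4365 = 6516.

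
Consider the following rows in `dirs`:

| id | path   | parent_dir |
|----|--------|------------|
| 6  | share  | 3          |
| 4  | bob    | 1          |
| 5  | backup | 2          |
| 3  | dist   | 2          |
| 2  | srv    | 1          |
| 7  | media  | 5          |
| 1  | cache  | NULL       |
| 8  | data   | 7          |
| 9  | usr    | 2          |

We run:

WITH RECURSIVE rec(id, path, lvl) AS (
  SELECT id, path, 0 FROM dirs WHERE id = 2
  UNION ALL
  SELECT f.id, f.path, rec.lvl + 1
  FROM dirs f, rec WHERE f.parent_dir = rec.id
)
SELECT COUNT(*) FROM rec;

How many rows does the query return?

Base: id=2 (srv) at lvl 0.
Iteration 1: rows with parent_dir in {2} -> dist (id 3, lvl 1), backup (id 5, lvl 1), usr (id 9, lvl 1).
Iteration 2: rows with parent_dir in {3,5,9} -> share (id 6, lvl 2), media (id 7, lvl 2).
Iteration 3: rows with parent_dir in {6,7} -> data (id 8, lvl 3).
Iteration 4: no rows with parent_dir in {8}; recursion stops.
Total rows emitted: 7.

7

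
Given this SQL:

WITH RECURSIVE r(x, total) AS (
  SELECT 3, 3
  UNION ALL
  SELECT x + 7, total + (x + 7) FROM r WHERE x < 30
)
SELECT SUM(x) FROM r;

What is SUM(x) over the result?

Base: x=3, total=3.
Iteration 1: 3 < 30 holds -> x = 3 + 7 = 10, total = 3 + 10 = 13.
Iteration 2: 10 < 30 holds -> x = 10 + 7 = 17, total = 13 + 17 = 30.
Iteration 3: 17 < 30 holds -> x = 17 + 7 = 24, total = 30 + 24 = 54.
Iteration 4: 24 < 30 holds -> x = 24 + 7 = 31, total = 54 + 31 = 85.
Iteration 5: 31 < 30 fails; recursion stops.
SUM(x) = 3 + 10 + 17 + 24 + 31 = 85.

85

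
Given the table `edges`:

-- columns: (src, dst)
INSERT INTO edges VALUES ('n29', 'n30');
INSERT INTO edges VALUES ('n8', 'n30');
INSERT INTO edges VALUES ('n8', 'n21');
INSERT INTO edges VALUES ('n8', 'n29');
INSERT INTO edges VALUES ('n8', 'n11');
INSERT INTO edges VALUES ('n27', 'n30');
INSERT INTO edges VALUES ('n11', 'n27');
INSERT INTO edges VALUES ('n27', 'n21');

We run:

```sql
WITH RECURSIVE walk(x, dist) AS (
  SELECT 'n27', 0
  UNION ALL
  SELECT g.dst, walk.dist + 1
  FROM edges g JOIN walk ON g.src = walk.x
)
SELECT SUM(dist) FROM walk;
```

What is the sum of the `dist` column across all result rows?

2

Base: (n27, dist=0).
Iteration 1: edges from {n27} -> (n21, dist=1), (n30, dist=1).
Iteration 2: no outgoing edges from {n21,n30}; recursion stops.
SUM(dist) = 0 + 1 + 1 = 2.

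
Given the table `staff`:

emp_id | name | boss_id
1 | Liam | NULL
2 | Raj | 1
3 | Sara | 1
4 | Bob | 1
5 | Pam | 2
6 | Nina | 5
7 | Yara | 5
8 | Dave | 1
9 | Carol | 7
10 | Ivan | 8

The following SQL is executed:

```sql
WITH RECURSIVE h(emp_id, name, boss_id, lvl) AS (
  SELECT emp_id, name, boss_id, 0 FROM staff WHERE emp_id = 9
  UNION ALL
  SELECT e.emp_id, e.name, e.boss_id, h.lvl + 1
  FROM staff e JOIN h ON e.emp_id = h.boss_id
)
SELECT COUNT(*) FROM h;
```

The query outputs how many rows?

5

Base: emp_id=9 (Carol), boss_id=7, lvl 0.
Iteration 1: join on emp_id=7 -> Yara (id 7, boss_id=5, lvl 1).
Iteration 2: join on emp_id=5 -> Pam (id 5, boss_id=2, lvl 2).
Iteration 3: join on emp_id=2 -> Raj (id 2, boss_id=1, lvl 3).
Iteration 4: join on emp_id=1 -> Liam (id 1, boss_id=NULL, lvl 4).
Iteration 5: boss_id is NULL; no match; recursion stops.
Total rows emitted: 5.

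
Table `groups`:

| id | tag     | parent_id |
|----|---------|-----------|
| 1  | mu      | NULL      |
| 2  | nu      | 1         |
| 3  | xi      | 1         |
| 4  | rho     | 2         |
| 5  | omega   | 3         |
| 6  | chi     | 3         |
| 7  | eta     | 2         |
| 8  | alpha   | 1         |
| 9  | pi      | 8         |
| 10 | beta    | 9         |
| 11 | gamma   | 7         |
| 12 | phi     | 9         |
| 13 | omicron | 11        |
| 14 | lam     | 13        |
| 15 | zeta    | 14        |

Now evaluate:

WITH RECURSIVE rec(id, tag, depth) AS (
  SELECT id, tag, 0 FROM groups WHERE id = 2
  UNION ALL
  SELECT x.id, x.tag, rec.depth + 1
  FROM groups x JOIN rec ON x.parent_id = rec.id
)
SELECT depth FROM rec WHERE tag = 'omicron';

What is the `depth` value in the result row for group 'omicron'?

3

Base: id=2 (nu) at depth 0.
Iteration 1: rows with parent_id in {2} -> rho (id 4, depth 1), eta (id 7, depth 1).
Iteration 2: rows with parent_id in {4,7} -> gamma (id 11, depth 2).
Iteration 3: rows with parent_id in {11} -> omicron (id 13, depth 3).
Iteration 4: rows with parent_id in {13} -> lam (id 14, depth 4).
Iteration 5: rows with parent_id in {14} -> zeta (id 15, depth 5).
Iteration 6: no rows with parent_id in {15}; recursion stops.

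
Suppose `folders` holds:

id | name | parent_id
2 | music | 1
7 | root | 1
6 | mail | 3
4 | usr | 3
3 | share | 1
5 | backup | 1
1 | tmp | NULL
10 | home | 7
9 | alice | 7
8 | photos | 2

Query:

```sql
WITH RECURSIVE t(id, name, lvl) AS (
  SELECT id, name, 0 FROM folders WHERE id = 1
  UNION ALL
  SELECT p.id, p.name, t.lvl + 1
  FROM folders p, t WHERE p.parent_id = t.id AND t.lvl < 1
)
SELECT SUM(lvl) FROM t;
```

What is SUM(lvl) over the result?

Base: id=1 (tmp) at lvl 0.
Iteration 1: rows with parent_id in {1} -> music (id 2, lvl 1), share (id 3, lvl 1), backup (id 5, lvl 1), root (id 7, lvl 1).
Iteration 2: lvl < 1 fails for all current rows; recursion stops.
SUM(lvl) = 0 + 1 + 1 + 1 + 1 = 4.

4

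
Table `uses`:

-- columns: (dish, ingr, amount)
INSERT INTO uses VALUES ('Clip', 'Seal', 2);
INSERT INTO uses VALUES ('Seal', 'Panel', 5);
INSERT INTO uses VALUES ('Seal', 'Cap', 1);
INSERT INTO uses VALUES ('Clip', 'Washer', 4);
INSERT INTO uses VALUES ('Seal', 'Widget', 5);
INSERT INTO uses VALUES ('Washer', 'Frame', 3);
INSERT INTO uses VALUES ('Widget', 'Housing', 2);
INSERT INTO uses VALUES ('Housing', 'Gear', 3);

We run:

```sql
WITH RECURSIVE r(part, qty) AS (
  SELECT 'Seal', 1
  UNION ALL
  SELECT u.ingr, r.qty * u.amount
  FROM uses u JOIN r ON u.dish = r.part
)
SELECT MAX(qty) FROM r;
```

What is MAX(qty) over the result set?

30

Base: (Seal, qty=1).
Iteration 1: components of {Seal} -> Cap = 1*1 = 1, Panel = 1*5 = 5, Widget = 1*5 = 5.
Iteration 2: components of {Cap,Panel,Widget} -> Housing = 5*2 = 10.
Iteration 3: components of {Housing} -> Gear = 10*3 = 30.
Iteration 4: no further components; recursion stops.
qty values: 1, 5, 1, 5, 10, 30; the maximum is 30.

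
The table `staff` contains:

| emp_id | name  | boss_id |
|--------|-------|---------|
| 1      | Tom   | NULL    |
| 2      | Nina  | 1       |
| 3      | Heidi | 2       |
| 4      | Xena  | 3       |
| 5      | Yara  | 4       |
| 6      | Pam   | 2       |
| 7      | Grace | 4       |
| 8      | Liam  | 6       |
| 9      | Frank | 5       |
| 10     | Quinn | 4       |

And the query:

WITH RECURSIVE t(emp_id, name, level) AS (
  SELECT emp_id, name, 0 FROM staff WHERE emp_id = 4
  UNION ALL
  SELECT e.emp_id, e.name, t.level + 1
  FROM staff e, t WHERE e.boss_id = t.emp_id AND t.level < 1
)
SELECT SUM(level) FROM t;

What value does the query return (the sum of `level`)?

Base: emp_id=4 (Xena) at level 0.
Iteration 1: rows with boss_id in {4} -> Yara (id 5, level 1), Grace (id 7, level 1), Quinn (id 10, level 1).
Iteration 2: level < 1 fails for all current rows; recursion stops.
SUM(level) = 0 + 1 + 1 + 1 = 3.

3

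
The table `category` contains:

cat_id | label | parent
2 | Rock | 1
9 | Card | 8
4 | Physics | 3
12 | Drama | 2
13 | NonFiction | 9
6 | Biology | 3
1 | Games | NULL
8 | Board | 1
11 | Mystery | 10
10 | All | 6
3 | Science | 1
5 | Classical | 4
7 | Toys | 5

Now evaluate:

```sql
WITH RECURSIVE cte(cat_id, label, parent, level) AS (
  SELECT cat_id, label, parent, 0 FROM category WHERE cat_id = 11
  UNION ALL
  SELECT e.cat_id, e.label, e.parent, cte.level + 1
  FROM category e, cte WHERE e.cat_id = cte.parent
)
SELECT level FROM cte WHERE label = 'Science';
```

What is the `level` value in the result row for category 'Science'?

3

Base: cat_id=11 (Mystery), parent=10, level 0.
Iteration 1: join on cat_id=10 -> All (id 10, parent=6, level 1).
Iteration 2: join on cat_id=6 -> Biology (id 6, parent=3, level 2).
Iteration 3: join on cat_id=3 -> Science (id 3, parent=1, level 3).
Iteration 4: join on cat_id=1 -> Games (id 1, parent=NULL, level 4).
Iteration 5: parent is NULL; no match; recursion stops.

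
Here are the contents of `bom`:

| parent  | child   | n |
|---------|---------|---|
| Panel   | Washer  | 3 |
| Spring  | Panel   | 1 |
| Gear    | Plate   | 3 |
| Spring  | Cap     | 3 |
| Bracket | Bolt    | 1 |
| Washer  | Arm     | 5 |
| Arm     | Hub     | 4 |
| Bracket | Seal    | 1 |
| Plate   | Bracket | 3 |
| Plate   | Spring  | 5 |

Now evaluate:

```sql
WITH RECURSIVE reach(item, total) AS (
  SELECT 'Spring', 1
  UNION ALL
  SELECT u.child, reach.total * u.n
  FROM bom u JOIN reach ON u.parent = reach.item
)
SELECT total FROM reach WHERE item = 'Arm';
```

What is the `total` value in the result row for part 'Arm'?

15

Base: (Spring, total=1).
Iteration 1: components of {Spring} -> Cap = 1*3 = 3, Panel = 1*1 = 1.
Iteration 2: components of {Cap,Panel} -> Washer = 1*3 = 3.
Iteration 3: components of {Washer} -> Arm = 3*5 = 15.
Iteration 4: components of {Arm} -> Hub = 15*4 = 60.
Iteration 5: no further components; recursion stops.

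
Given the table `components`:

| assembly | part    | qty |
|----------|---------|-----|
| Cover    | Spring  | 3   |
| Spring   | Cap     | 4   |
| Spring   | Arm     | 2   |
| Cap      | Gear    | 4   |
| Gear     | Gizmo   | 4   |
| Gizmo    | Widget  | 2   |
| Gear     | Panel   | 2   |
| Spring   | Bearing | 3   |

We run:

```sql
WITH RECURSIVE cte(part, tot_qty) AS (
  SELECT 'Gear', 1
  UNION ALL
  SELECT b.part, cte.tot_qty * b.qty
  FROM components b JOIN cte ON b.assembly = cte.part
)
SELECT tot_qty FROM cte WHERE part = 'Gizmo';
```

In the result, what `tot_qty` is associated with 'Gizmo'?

Base: (Gear, tot_qty=1).
Iteration 1: components of {Gear} -> Gizmo = 1*4 = 4, Panel = 1*2 = 2.
Iteration 2: components of {Gizmo,Panel} -> Widget = 4*2 = 8.
Iteration 3: no further components; recursion stops.

4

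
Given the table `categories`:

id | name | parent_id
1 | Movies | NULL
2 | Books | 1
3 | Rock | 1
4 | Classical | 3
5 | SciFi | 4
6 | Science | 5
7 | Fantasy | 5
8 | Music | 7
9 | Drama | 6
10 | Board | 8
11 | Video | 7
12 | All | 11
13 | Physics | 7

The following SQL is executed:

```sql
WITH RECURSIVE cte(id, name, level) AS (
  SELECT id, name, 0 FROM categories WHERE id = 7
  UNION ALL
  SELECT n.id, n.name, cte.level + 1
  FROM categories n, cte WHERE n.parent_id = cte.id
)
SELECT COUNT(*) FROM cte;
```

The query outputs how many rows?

6

Base: id=7 (Fantasy) at level 0.
Iteration 1: rows with parent_id in {7} -> Music (id 8, level 1), Video (id 11, level 1), Physics (id 13, level 1).
Iteration 2: rows with parent_id in {8,11,13} -> Board (id 10, level 2), All (id 12, level 2).
Iteration 3: no rows with parent_id in {10,12}; recursion stops.
Total rows emitted: 6.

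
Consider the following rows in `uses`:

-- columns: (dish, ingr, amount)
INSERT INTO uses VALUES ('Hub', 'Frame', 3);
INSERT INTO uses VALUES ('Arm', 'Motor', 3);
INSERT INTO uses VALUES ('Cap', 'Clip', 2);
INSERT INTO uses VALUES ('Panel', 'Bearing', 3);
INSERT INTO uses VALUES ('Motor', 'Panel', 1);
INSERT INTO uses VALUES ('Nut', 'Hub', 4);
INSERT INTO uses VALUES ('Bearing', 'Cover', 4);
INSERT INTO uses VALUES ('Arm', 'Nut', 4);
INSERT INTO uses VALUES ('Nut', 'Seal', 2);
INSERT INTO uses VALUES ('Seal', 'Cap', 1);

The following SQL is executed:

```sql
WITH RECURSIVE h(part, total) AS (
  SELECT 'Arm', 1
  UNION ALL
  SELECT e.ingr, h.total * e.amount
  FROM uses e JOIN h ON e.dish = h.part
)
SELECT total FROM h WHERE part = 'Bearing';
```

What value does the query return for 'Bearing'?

9

Base: (Arm, total=1).
Iteration 1: components of {Arm} -> Motor = 1*3 = 3, Nut = 1*4 = 4.
Iteration 2: components of {Motor,Nut} -> Hub = 4*4 = 16, Panel = 3*1 = 3, Seal = 4*2 = 8.
Iteration 3: components of {Hub,Panel,Seal} -> Bearing = 3*3 = 9, Cap = 8*1 = 8, Frame = 16*3 = 48.
Iteration 4: components of {Bearing,Cap,Frame} -> Clip = 8*2 = 16, Cover = 9*4 = 36.
Iteration 5: no further components; recursion stops.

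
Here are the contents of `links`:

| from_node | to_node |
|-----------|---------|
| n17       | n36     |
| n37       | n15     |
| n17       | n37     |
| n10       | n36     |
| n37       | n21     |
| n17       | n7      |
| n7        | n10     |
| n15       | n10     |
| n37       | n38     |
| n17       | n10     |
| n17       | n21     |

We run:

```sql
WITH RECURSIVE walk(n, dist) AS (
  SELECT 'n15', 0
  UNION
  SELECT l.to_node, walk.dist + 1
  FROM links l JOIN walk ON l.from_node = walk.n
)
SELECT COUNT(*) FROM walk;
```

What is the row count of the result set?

Base: (n15, dist=0).
Iteration 1: edges from {n15} -> (n10, dist=1).
Iteration 2: edges from {n10} -> (n36, dist=2).
Iteration 3: no outgoing edges from {n36}; recursion stops.
Total rows emitted: 3.

3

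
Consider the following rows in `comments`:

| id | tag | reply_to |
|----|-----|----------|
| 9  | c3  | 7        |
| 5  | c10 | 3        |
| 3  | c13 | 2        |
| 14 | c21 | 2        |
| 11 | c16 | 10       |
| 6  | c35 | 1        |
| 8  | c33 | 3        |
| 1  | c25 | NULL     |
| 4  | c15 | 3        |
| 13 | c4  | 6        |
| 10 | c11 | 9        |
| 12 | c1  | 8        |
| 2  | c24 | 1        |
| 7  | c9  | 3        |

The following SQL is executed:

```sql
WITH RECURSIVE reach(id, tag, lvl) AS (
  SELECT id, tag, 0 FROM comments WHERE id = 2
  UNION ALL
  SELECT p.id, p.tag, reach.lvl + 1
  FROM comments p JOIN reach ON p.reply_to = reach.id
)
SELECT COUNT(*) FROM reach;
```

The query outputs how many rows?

11

Base: id=2 (c24) at lvl 0.
Iteration 1: rows with reply_to in {2} -> c13 (id 3, lvl 1), c21 (id 14, lvl 1).
Iteration 2: rows with reply_to in {3,14} -> c15 (id 4, lvl 2), c10 (id 5, lvl 2), c9 (id 7, lvl 2), c33 (id 8, lvl 2).
Iteration 3: rows with reply_to in {4,5,7,8} -> c3 (id 9, lvl 3), c1 (id 12, lvl 3).
Iteration 4: rows with reply_to in {9,12} -> c11 (id 10, lvl 4).
Iteration 5: rows with reply_to in {10} -> c16 (id 11, lvl 5).
Iteration 6: no rows with reply_to in {11}; recursion stops.
Total rows emitted: 11.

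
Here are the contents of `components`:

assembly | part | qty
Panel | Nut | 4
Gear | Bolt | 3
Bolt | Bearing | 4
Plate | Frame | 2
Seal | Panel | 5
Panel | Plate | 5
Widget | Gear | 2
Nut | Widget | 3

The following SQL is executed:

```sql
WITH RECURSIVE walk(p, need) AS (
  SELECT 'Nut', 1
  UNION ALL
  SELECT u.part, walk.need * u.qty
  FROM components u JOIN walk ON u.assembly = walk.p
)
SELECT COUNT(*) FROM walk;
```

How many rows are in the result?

5

Base: (Nut, need=1).
Iteration 1: components of {Nut} -> Widget = 1*3 = 3.
Iteration 2: components of {Widget} -> Gear = 3*2 = 6.
Iteration 3: components of {Gear} -> Bolt = 6*3 = 18.
Iteration 4: components of {Bolt} -> Bearing = 18*4 = 72.
Iteration 5: no further components; recursion stops.
Total rows emitted: 5.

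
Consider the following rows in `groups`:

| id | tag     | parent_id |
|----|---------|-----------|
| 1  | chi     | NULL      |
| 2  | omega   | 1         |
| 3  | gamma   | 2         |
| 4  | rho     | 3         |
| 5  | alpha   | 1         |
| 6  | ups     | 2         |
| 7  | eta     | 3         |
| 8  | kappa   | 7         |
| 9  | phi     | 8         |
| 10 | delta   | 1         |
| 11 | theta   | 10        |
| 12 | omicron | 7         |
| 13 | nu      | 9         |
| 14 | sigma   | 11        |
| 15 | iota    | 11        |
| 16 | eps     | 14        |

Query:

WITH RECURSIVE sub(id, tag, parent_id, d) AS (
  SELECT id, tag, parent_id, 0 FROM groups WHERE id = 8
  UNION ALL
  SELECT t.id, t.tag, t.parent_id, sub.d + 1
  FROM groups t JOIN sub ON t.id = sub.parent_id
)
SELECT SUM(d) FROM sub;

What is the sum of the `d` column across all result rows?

Base: id=8 (kappa), parent_id=7, d 0.
Iteration 1: join on id=7 -> eta (id 7, parent_id=3, d 1).
Iteration 2: join on id=3 -> gamma (id 3, parent_id=2, d 2).
Iteration 3: join on id=2 -> omega (id 2, parent_id=1, d 3).
Iteration 4: join on id=1 -> chi (id 1, parent_id=NULL, d 4).
Iteration 5: parent_id is NULL; no match; recursion stops.
SUM(d) = 0 + 1 + 2 + 3 + 4 = 10.

10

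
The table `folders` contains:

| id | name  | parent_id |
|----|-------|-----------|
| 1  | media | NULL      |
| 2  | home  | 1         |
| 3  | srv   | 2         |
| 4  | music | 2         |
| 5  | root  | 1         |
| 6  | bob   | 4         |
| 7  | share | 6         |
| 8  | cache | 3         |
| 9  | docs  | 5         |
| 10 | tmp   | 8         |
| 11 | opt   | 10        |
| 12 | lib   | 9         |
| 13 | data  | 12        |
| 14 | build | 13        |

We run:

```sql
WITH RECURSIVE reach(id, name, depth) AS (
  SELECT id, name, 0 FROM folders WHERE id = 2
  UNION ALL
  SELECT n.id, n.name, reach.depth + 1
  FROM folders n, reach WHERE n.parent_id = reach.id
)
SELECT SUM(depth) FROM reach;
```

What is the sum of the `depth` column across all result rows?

16

Base: id=2 (home) at depth 0.
Iteration 1: rows with parent_id in {2} -> srv (id 3, depth 1), music (id 4, depth 1).
Iteration 2: rows with parent_id in {3,4} -> bob (id 6, depth 2), cache (id 8, depth 2).
Iteration 3: rows with parent_id in {6,8} -> share (id 7, depth 3), tmp (id 10, depth 3).
Iteration 4: rows with parent_id in {7,10} -> opt (id 11, depth 4).
Iteration 5: no rows with parent_id in {11}; recursion stops.
SUM(depth) = 0 + 1 + 1 + 2 + 2 + 3 + 3 + 4 = 16.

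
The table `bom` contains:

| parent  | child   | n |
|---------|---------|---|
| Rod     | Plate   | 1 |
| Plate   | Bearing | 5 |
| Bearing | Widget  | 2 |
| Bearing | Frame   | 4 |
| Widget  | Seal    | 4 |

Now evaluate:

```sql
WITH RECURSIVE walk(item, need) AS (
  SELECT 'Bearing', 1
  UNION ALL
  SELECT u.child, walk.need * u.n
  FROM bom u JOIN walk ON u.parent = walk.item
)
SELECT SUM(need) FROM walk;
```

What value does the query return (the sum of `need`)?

15

Base: (Bearing, need=1).
Iteration 1: components of {Bearing} -> Frame = 1*4 = 4, Widget = 1*2 = 2.
Iteration 2: components of {Frame,Widget} -> Seal = 2*4 = 8.
Iteration 3: no further components; recursion stops.
SUM(need) = 1 + 2 + 4 + 8 = 15.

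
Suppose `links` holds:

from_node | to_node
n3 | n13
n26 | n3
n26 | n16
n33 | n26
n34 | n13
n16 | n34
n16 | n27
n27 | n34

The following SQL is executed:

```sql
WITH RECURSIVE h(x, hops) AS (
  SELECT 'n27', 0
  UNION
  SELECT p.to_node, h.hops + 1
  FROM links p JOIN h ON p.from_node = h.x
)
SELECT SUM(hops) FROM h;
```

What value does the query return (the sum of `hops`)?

3

Base: (n27, hops=0).
Iteration 1: edges from {n27} -> (n34, hops=1).
Iteration 2: edges from {n34} -> (n13, hops=2).
Iteration 3: no outgoing edges from {n13}; recursion stops.
SUM(hops) = 0 + 1 + 2 = 3.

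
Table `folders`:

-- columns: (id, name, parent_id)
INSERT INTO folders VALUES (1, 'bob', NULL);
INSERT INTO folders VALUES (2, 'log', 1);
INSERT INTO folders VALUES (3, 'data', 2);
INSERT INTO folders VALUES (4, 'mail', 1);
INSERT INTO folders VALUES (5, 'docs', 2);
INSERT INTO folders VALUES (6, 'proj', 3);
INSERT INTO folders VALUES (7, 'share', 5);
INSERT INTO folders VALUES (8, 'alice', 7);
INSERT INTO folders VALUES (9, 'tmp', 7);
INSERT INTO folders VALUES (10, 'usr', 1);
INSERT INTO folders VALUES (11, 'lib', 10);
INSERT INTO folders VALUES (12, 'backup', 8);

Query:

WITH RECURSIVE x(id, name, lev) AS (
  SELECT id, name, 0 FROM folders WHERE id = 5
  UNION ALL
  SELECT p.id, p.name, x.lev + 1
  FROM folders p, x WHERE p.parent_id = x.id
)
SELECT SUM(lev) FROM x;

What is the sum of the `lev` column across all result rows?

Base: id=5 (docs) at lev 0.
Iteration 1: rows with parent_id in {5} -> share (id 7, lev 1).
Iteration 2: rows with parent_id in {7} -> alice (id 8, lev 2), tmp (id 9, lev 2).
Iteration 3: rows with parent_id in {8,9} -> backup (id 12, lev 3).
Iteration 4: no rows with parent_id in {12}; recursion stops.
SUM(lev) = 0 + 1 + 2 + 2 + 3 = 8.

8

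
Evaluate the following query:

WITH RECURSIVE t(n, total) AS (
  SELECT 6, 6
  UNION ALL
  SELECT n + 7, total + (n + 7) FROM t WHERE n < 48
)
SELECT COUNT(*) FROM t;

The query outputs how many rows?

Base: n=6, total=6.
Iteration 1: 6 < 48 holds -> n = 6 + 7 = 13, total = 6 + 13 = 19.
Iteration 2: 13 < 48 holds -> n = 13 + 7 = 20, total = 19 + 20 = 39.
Iteration 3: 20 < 48 holds -> n = 20 + 7 = 27, total = 39 + 27 = 66.
Iteration 4: 27 < 48 holds -> n = 27 + 7 = 34, total = 66 + 34 = 100.
Iteration 5: 34 < 48 holds -> n = 34 + 7 = 41, total = 100 + 41 = 141.
Iteration 6: 41 < 48 holds -> n = 41 + 7 = 48, total = 141 + 48 = 189.
Iteration 7: 48 < 48 fails; recursion stops.
Total rows emitted: 7.

7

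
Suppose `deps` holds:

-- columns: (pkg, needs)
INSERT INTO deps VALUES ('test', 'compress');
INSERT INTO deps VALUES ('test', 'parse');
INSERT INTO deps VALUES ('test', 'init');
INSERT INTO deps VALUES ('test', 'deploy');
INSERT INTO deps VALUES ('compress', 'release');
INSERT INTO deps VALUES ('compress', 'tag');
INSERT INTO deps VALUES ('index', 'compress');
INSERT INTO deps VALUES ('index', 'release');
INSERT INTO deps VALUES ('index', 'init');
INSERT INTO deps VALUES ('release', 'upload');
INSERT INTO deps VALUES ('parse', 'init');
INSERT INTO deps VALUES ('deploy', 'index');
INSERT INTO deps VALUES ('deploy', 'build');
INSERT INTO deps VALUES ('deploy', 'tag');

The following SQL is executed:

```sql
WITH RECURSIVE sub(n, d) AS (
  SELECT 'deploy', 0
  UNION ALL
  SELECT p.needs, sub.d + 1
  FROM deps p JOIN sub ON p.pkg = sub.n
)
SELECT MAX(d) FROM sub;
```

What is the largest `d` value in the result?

Base: (deploy, d=0).
Iteration 1: edges from {deploy} -> (build, d=1), (index, d=1), (tag, d=1).
Iteration 2: edges from {build,index,tag} -> (compress, d=2), (init, d=2), (release, d=2).
Iteration 3: edges from {compress,init,release} -> (release, d=3), (tag, d=3), (upload, d=3).
Iteration 4: edges from {release,tag,upload} -> (upload, d=4).
Iteration 5: no outgoing edges from {upload}; recursion stops.
d values: 0, 1, 1, 1, 2, 2, 2, 3, 3, 3, 4; the maximum is 4.

4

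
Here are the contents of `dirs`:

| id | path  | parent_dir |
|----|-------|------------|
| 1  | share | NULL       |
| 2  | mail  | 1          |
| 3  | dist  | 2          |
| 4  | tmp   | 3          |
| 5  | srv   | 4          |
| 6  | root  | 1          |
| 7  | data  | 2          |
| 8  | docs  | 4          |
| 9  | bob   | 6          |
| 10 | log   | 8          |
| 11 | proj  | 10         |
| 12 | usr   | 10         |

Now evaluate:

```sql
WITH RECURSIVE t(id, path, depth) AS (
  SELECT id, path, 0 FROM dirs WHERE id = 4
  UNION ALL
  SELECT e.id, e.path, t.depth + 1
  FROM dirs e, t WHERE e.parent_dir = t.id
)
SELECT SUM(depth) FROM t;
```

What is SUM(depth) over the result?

10

Base: id=4 (tmp) at depth 0.
Iteration 1: rows with parent_dir in {4} -> srv (id 5, depth 1), docs (id 8, depth 1).
Iteration 2: rows with parent_dir in {5,8} -> log (id 10, depth 2).
Iteration 3: rows with parent_dir in {10} -> proj (id 11, depth 3), usr (id 12, depth 3).
Iteration 4: no rows with parent_dir in {11,12}; recursion stops.
SUM(depth) = 0 + 1 + 1 + 2 + 3 + 3 = 10.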